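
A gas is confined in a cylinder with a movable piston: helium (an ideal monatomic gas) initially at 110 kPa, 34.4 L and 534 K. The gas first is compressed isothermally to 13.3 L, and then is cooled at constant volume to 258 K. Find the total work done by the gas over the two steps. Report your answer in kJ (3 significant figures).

Step 1 (isothermal): W = P₁V₁ ln(V₂/V₁) = (3784) ln(13.3/34.4) = -3596 J.
Step 2 (isochoric): W = 0 (constant volume).
W_total = -3596 + 0 = -3596 J.

W_total ≈ -3.60 kJ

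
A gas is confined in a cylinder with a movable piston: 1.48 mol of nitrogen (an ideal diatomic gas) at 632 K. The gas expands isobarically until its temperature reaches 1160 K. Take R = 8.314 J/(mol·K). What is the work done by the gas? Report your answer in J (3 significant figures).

W ≈ 6500 J

Isobaric: W = P ΔV = nR ΔT.
W = (1.48)(8.314)(1160 − 632) = 6497 J.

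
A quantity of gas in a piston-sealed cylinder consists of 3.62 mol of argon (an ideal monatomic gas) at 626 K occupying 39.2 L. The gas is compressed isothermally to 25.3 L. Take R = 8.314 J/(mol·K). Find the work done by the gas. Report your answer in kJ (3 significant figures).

W ≈ -8.25 kJ

Isothermal: W = nRT ln(V₂/V₁).
W = (3.62)(8.314)(626) × ln(25.3/39.2)
  = 18841 × -0.4379
W_by_gas = -8250 J.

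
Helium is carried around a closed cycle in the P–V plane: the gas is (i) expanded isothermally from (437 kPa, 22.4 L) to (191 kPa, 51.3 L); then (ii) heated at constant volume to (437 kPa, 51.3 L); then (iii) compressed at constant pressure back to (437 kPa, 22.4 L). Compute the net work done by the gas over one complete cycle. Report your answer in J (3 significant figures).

W_net ≈ -4520 J

Leg (i): W = PᵢVᵢ ln(V_f/Vᵢ) = (9789) ln(51.3/22.4) = 8111 J.
Leg (ii): W = 0.
Leg (iii): W = PΔV = (437)(22.4 − 51.3) = -12629 J.
W_net = 8111 − 12629 = -4518 J.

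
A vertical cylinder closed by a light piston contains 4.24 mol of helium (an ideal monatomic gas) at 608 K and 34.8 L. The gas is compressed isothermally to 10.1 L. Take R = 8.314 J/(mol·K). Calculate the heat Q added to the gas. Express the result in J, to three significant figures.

Isothermal ⇒ ΔU = 0, so Q = W = nRT ln(V₂/V₁).
Q = (4.24)(8.314)(608) ln(10.1/34.8) = 21433 × -1.237 = -26514 J.

Q ≈ -26500 J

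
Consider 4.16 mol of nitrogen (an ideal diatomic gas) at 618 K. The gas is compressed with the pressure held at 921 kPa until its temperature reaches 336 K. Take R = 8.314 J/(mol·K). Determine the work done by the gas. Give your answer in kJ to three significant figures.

Isobaric: W = P ΔV = nR ΔT.
W = (4.16)(8.314)(336 − 618) = -9753 J.

W ≈ -9.75 kJ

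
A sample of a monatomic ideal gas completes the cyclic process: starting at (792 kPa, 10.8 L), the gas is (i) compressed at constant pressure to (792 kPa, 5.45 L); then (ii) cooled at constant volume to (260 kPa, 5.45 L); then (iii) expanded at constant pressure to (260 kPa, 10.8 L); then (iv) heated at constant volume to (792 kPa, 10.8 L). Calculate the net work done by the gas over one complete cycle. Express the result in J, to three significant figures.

W_net ≈ -2850 J

Constant-volume legs do no work.
W(i) = (792)(5.45 − 10.8) = -4237 J; W(iii) = (260)(10.8 − 5.45) = 1391 J.
W_net = -4237 + 1391 = -2846 J (the counter-clockwise enclosed area).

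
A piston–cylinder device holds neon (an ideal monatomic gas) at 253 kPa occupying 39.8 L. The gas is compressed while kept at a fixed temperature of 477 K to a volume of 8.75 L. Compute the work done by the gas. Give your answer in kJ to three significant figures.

W ≈ -15.3 kJ

Isothermal: W = nRT ln(V₂/V₁) = P₁V₁ ln(V₂/V₁).
P₁V₁ = (253 kPa)(39.8 L) = 10069 J.
W = 10069 × ln(8.75/39.8) = 10069 × -1.515
W_by_gas = -15253 J.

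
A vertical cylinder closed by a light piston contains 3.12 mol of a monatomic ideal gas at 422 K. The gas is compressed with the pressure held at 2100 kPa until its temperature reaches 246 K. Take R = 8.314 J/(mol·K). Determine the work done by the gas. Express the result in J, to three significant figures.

Isobaric: W = P ΔV = nR ΔT.
W = (3.12)(8.314)(246 − 422) = -4565 J.

W ≈ -4570 J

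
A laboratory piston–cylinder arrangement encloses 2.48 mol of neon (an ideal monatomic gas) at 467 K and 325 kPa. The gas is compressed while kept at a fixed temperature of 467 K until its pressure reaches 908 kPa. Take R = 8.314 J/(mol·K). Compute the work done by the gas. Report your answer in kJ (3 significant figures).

W ≈ -9.89 kJ

Isothermal process: W = nRT ln(V₂/V₁) = nRT ln(P₁/P₂).
W = (2.48)(8.314)(467) × ln(325/908)
  = 9629 × ln(0.3579) = 9629 × -1.027
W_by_gas = -9893 J.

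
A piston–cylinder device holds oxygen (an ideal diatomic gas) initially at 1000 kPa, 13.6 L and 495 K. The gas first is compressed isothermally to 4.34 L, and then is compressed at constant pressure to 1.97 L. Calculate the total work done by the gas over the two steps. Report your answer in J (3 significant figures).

Step 1 (isothermal): W = P₁V₁ ln(V₂/V₁) = (13600) ln(4.34/13.6) = -15534 J.
After step 1: P = 3134 kPa, V = 4.34 L, T = 495 K.
Step 2 (isobaric): W = PΔV = (3134 kPa)(1.97 − 4.34 L) = -7427 J.
W_total = -15534 − 7427 = -22961 J.

W_total ≈ -23000 J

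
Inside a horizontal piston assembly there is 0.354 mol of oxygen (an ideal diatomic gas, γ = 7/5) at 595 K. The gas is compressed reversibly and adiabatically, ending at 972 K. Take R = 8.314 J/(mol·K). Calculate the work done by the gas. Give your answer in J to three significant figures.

Adiabatic ⇒ Q = 0, so W_by = −ΔU = nCᵥ(T₁ − T₂).
Cᵥ = 5R/2 = 20.79 J/(mol·K).
W = (0.354)(20.79)(595 − 972) = -2774 J.

W ≈ -2770 J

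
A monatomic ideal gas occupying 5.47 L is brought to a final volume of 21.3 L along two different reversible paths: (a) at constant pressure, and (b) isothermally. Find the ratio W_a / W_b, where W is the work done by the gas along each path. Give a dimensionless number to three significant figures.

Path (a) isobaric: W = P₁(V₂ − V₁) → W_a/(P₁V₁) = 2.894.
Path (b) isothermal: W = P₁V₁ ln(V₂/V₁) → W_b/(P₁V₁) = 1.359.
W_a / W_b = 2.894 / 1.359 = 2.129.

W_a / W_b ≈ 2.13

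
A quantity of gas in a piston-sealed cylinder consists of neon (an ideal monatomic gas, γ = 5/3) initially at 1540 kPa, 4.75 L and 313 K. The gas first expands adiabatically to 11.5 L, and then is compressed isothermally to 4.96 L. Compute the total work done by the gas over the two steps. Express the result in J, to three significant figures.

W_total ≈ 1480 J

Step 1 (adiabatic): W = (P₁V₁ − P₂V₂)/(γ−1) = (7315 − 4057)/0.667 = 4887 J.
After step 1: P = 352.8 kPa, V = 11.5 L, T = 173.6 K.
Step 2 (isothermal): W = P₁V₁ ln(V₂/V₁) = (4057) ln(4.96/11.5) = -3412 J.
W_total = 4887 − 3412 = 1475 J.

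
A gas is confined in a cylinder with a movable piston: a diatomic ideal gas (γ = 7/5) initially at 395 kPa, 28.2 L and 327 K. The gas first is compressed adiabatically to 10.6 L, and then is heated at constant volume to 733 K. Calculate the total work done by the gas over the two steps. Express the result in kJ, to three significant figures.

W_total ≈ -13.3 kJ

Step 1 (adiabatic): W = (P₁V₁ − P₂V₂)/(γ−1) = (11139 − 16475)/0.4 = -13340 J.
Step 2 (isochoric): W = 0 (constant volume).
W_total = -13340 + 0 = -13340 J.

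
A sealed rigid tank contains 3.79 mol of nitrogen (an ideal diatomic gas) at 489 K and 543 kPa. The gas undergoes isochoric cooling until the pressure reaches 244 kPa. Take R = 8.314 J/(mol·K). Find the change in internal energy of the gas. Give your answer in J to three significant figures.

Constant volume ⇒ W = 0, so Q = ΔU = nCᵥΔT with Cᵥ = 5R/2 = 20.79 J/(mol·K).
At constant V, T₂/T₁ = P₂/P₁ ⇒ ΔT = T₁(P₂/P₁ − 1) = 489·(244/543 − 1) = -269.3 K.
ΔU = (3.79)(20.79)(-269.3) = -21211 J.

ΔU ≈ -21200 J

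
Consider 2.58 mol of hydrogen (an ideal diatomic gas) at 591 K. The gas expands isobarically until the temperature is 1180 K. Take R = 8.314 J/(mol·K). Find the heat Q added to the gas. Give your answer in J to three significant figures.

Q ≈ 44200 J

Isobaric: W = nRΔT = (2.58)(8.314)(589) = 12634 J.
ΔU = nCᵥΔT with Cᵥ = 5R/2: ΔU = (2.58)(20.79)(589) = 31585 J.
Q = ΔU + W = 31585 + 12634 = 44219 J.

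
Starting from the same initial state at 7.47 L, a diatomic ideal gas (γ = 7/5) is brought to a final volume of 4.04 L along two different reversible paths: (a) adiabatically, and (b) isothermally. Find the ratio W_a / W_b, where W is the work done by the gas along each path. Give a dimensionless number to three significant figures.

W_a / W_b ≈ 1.13

Path (a) adiabatic: W = P₁V₁(1 − (V₁/V₂)^(γ−1))/(γ−1) → W_a/(P₁V₁) = -0.6968.
Path (b) isothermal: W = P₁V₁ ln(V₂/V₁) → W_b/(P₁V₁) = -0.6147.
W_a / W_b = -0.6968 / -0.6147 = 1.134.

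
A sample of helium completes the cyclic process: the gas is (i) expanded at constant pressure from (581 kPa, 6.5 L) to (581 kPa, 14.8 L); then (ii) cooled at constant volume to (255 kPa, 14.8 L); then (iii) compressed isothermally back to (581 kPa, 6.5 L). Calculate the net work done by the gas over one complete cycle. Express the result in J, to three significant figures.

W_net ≈ 1720 J

Leg (i): W = PΔV = (581)(14.8 − 6.5) = 4822 J.
Leg (ii): W = 0.
Leg (iii): W = PᵢVᵢ ln(V_f/Vᵢ) = (3774) ln(6.5/14.8) = -3105 J.
W_net = 4822 − 3105 = 1717 J.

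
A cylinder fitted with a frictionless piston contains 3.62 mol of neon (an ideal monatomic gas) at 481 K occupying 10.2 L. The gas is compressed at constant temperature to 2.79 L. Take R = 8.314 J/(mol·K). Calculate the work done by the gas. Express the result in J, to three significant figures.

Isothermal: W = nRT ln(V₂/V₁).
W = (3.62)(8.314)(481) × ln(2.79/10.2)
  = 14477 × -1.296
W_by_gas = -18767 J.

W ≈ -18800 J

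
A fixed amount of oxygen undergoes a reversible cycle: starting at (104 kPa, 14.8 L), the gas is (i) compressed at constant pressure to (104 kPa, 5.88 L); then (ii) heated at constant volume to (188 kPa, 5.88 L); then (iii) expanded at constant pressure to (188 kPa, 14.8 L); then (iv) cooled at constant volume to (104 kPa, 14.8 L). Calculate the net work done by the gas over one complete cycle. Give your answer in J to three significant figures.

Constant-volume legs do no work.
W(i) = (104)(5.88 − 14.8) = -927.7 J; W(iii) = (188)(14.8 − 5.88) = 1677 J.
W_net = -927.7 + 1677 = 749.3 J (the clockwise enclosed area).

W_net ≈ 749 J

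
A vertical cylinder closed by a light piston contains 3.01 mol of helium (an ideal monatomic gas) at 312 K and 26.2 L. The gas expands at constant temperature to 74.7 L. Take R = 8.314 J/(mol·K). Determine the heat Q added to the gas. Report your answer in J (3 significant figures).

Q ≈ 8180 J

Isothermal ⇒ ΔU = 0, so Q = W = nRT ln(V₂/V₁).
Q = (3.01)(8.314)(312) ln(74.7/26.2) = 7808 × 1.048 = 8180 J.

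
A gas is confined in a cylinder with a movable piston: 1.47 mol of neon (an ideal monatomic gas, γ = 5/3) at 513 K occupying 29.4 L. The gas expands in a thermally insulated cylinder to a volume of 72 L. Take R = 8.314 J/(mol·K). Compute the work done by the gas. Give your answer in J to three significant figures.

W ≈ 4230 J

Adiabatic: TV^(γ−1) = const with γ = 5/3.
T₂ = T₁ (V₁/V₂)^(γ−1) = 513 × (29.4/72)^0.667 = 513 × 0.5504 = 282.4 K.
W_by = nCᵥ(T₁ − T₂) = (1.47)(12.47)(513 − 282.4) = 4228 J.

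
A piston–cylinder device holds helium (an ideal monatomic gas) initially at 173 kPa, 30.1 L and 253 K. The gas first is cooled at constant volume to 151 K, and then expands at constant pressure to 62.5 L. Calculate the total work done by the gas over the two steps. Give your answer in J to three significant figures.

Step 1 (isochoric): W = 0 (constant volume).
After step 1: P = 103.3 kPa (V unchanged).
Step 2 (isobaric): W = PΔV = (103.3 kPa)(62.5 − 30.1 L) = 3345 J.
W_total = 0 + 3345 = 3345 J.

W_total ≈ 3350 J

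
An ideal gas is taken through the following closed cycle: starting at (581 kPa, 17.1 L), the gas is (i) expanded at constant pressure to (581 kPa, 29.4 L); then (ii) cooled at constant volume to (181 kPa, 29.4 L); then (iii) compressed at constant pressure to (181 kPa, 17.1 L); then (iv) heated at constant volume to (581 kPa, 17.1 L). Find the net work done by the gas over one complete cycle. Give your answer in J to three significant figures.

W_net ≈ 4920 J

Constant-volume legs do no work.
W(i) = (581)(29.4 − 17.1) = 7146 J; W(iii) = (181)(17.1 − 29.4) = -2226 J.
W_net = 7146 − 2226 = 4920 J (the clockwise enclosed area).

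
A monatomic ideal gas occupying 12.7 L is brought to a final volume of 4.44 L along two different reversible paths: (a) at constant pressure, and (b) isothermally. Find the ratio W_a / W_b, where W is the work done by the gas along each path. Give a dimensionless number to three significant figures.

W_a / W_b ≈ 0.619

Path (a) isobaric: W = P₁(V₂ − V₁) → W_a/(P₁V₁) = -0.6504.
Path (b) isothermal: W = P₁V₁ ln(V₂/V₁) → W_b/(P₁V₁) = -1.051.
W_a / W_b = -0.6504 / -1.051 = 0.6189.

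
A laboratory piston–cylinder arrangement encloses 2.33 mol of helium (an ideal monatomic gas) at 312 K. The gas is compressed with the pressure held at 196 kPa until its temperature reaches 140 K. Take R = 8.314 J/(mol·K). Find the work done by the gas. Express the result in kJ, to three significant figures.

Isobaric: W = P ΔV = nR ΔT.
W = (2.33)(8.314)(140 − 312) = -3332 J.

W ≈ -3.33 kJ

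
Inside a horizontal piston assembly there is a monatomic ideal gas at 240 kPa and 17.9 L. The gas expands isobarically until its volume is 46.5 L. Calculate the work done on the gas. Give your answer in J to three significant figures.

Isobaric: W = P ΔV.
W = (240 kPa)(46.5 − 17.9 L) = (240)(28.6) = 6864 J.
Work on gas = −W_by = -6864 J.

W ≈ -6860 J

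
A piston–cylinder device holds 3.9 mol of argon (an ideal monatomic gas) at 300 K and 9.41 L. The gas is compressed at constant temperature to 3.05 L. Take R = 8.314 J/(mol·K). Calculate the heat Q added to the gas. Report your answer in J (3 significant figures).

Isothermal ⇒ ΔU = 0, so Q = W = nRT ln(V₂/V₁).
Q = (3.9)(8.314)(300) ln(3.05/9.41) = 9727 × -1.127 = -10959 J.

Q ≈ -11000 J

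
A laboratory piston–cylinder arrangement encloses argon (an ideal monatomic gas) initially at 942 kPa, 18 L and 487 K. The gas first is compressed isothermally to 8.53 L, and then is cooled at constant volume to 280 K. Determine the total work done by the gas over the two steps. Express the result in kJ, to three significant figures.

Step 1 (isothermal): W = P₁V₁ ln(V₂/V₁) = (16956) ln(8.53/18) = -12662 J.
Step 2 (isochoric): W = 0 (constant volume).
W_total = -12662 + 0 = -12662 J.

W_total ≈ -12.7 kJ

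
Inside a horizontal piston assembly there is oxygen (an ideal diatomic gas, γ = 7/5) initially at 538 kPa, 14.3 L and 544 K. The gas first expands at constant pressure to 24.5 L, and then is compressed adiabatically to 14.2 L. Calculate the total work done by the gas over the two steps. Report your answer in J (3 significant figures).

Step 1 (isobaric): W = PΔV = (538 kPa)(24.5 − 14.3 L) = 5488 J.
After step 1: P = 538 kPa, V = 24.5 L, T = 932 K.
Step 2 (adiabatic): W = (P₁V₁ − P₂V₂)/(γ−1) = (13181 − 16395)/0.4 = -8034 J.
W_total = 5488 − 8034 = -2546 J.

W_total ≈ -2550 J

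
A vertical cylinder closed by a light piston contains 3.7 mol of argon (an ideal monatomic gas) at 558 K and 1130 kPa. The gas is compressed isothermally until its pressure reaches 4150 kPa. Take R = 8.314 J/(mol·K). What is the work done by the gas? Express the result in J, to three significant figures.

Isothermal process: W = nRT ln(V₂/V₁) = nRT ln(P₁/P₂).
W = (3.7)(8.314)(558) × ln(1130/4150)
  = 17165 × ln(0.2723) = 17165 × -1.301
W_by_gas = -22330 J.

W ≈ -22300 J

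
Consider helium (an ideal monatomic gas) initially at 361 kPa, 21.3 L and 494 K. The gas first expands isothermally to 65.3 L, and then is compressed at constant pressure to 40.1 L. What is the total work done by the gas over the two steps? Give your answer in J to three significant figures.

Step 1 (isothermal): W = P₁V₁ ln(V₂/V₁) = (7689) ln(65.3/21.3) = 8614 J.
After step 1: P = 117.8 kPa, V = 65.3 L, T = 494 K.
Step 2 (isobaric): W = PΔV = (117.8 kPa)(40.1 − 65.3 L) = -2967 J.
W_total = 8614 − 2967 = 5647 J.

W_total ≈ 5650 J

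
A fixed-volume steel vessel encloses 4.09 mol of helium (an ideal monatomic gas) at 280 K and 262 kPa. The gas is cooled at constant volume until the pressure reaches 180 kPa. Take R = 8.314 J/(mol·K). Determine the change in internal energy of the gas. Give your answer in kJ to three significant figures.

Constant volume ⇒ W = 0, so Q = ΔU = nCᵥΔT with Cᵥ = 3R/2 = 12.47 J/(mol·K).
At constant V, T₂/T₁ = P₂/P₁ ⇒ ΔT = T₁(P₂/P₁ − 1) = 280·(180/262 − 1) = -87.63 K.
ΔU = (4.09)(12.47)(-87.63) = -4470 J.

ΔU ≈ -4.47 kJ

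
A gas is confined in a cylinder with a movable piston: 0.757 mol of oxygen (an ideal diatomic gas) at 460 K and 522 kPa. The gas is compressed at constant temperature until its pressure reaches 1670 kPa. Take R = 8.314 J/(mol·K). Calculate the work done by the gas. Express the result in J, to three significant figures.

W ≈ -3370 J

Isothermal process: W = nRT ln(V₂/V₁) = nRT ln(P₁/P₂).
W = (0.757)(8.314)(460) × ln(522/1670)
  = 2895 × ln(0.3126) = 2895 × -1.163
W_by_gas = -3367 J.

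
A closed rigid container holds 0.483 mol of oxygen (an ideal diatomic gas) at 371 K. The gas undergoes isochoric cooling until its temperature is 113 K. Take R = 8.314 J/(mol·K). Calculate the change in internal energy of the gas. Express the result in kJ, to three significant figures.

ΔU ≈ -2.59 kJ

Constant volume ⇒ W = 0, so Q = ΔU = nCᵥΔT with Cᵥ = 5R/2 = 20.79 J/(mol·K).
ΔU = (0.483)(20.79)(113 − 371) = -2590 J.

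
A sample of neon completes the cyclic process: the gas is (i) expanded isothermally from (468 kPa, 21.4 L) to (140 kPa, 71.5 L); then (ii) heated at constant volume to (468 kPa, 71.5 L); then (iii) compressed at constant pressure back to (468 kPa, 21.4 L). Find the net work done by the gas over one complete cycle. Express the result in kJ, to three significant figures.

Leg (i): W = PᵢVᵢ ln(V_f/Vᵢ) = (10015) ln(71.5/21.4) = 12081 J.
Leg (ii): W = 0.
Leg (iii): W = PΔV = (468)(21.4 − 71.5) = -23447 J.
W_net = 12081 − 23447 = -11365 J.

W_net ≈ -11.4 kJ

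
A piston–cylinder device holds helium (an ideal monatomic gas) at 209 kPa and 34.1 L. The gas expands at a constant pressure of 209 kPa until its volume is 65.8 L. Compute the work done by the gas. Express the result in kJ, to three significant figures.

W ≈ 6.63 kJ

Isobaric: W = P ΔV.
W = (209 kPa)(65.8 − 34.1 L) = (209)(31.7) = 6625 J.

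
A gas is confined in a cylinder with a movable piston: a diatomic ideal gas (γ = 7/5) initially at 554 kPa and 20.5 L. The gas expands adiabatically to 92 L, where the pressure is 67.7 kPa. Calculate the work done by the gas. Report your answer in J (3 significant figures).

Adiabatic: W = (P₁V₁ − P₂V₂)/(γ − 1) with γ = 7/5.
P₁V₁ = 11357 J, P₂V₂ = 6228 J.
W = (11357 − 6228) / 0.4 = 12822 J.

W ≈ 12800 J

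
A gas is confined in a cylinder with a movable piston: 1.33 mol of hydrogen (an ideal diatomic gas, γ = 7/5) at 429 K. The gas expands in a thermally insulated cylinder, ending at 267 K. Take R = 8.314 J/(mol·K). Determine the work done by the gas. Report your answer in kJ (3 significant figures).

W ≈ 4.48 kJ

Adiabatic ⇒ Q = 0, so W_by = −ΔU = nCᵥ(T₁ − T₂).
Cᵥ = 5R/2 = 20.79 J/(mol·K).
W = (1.33)(20.79)(429 − 267) = 4478 J.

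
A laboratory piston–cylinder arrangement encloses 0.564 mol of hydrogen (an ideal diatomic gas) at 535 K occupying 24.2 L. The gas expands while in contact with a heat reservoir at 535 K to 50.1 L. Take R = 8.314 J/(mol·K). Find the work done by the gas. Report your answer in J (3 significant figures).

Isothermal: W = nRT ln(V₂/V₁).
W = (0.564)(8.314)(535) × ln(50.1/24.2)
  = 2509 × 0.7277
W_by_gas = 1825 J.

W ≈ 1830 J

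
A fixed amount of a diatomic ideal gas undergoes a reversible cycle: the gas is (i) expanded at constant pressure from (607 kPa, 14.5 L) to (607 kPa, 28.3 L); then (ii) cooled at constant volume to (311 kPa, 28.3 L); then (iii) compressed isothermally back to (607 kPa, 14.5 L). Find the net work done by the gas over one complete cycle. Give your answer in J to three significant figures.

W_net ≈ 2490 J

Leg (i): W = PΔV = (607)(28.3 − 14.5) = 8377 J.
Leg (ii): W = 0.
Leg (iii): W = PᵢVᵢ ln(V_f/Vᵢ) = (8801) ln(14.5/28.3) = -5886 J.
W_net = 8377 − 5886 = 2491 J.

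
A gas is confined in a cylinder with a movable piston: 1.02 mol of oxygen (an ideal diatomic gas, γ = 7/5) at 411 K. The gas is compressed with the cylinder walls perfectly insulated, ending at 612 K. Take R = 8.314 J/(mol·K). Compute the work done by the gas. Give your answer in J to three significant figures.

Adiabatic ⇒ Q = 0, so W_by = −ΔU = nCᵥ(T₁ − T₂).
Cᵥ = 5R/2 = 20.79 J/(mol·K).
W = (1.02)(20.79)(411 − 612) = -4261 J.

W ≈ -4260 J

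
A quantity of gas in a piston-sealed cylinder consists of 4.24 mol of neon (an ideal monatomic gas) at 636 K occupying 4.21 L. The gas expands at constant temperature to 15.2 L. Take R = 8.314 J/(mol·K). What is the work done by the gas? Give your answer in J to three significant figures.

W ≈ 28800 J

Isothermal: W = nRT ln(V₂/V₁).
W = (4.24)(8.314)(636) × ln(15.2/4.21)
  = 22420 × 1.284
W_by_gas = 28783 J.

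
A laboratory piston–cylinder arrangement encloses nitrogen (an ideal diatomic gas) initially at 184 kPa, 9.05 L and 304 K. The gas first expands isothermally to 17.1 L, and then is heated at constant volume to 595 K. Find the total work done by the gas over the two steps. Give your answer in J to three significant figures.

W_total ≈ 1060 J

Step 1 (isothermal): W = P₁V₁ ln(V₂/V₁) = (1665) ln(17.1/9.05) = 1060 J.
Step 2 (isochoric): W = 0 (constant volume).
W_total = 1060 + 0 = 1060 J.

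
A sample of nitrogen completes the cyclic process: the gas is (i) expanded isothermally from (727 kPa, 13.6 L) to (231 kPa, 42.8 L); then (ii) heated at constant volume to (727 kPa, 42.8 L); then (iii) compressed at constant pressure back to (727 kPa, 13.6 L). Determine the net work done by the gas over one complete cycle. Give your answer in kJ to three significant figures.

Leg (i): W = PᵢVᵢ ln(V_f/Vᵢ) = (9887) ln(42.8/13.6) = 11335 J.
Leg (ii): W = 0.
Leg (iii): W = PΔV = (727)(13.6 − 42.8) = -21228 J.
W_net = 11335 − 21228 = -9893 J.

W_net ≈ -9.89 kJ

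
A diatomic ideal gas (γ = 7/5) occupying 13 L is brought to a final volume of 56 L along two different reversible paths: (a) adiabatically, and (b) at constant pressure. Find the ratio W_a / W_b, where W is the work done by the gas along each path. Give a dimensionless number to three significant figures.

W_a / W_b ≈ 0.334

Path (a) adiabatic: W = P₁V₁(1 − (V₁/V₂)^(γ−1))/(γ−1) → W_a/(P₁V₁) = 1.106.
Path (b) isobaric: W = P₁(V₂ − V₁) → W_b/(P₁V₁) = 3.308.
W_a / W_b = 1.106 / 3.308 = 0.3344.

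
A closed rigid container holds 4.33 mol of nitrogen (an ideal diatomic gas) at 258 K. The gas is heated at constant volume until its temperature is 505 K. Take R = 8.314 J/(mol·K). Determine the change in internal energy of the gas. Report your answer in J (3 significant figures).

Constant volume ⇒ W = 0, so Q = ΔU = nCᵥΔT with Cᵥ = 5R/2 = 20.79 J/(mol·K).
ΔU = (4.33)(20.79)(505 − 258) = 22230 J.

ΔU ≈ 22200 J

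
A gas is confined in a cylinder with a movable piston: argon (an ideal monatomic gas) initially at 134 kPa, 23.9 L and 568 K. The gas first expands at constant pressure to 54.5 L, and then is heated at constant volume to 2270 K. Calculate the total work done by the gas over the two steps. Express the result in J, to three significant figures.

W_total ≈ 4100 J

Step 1 (isobaric): W = PΔV = (134 kPa)(54.5 − 23.9 L) = 4100 J.
Step 2 (isochoric): W = 0 (constant volume).
W_total = 4100 + 0 = 4100 J.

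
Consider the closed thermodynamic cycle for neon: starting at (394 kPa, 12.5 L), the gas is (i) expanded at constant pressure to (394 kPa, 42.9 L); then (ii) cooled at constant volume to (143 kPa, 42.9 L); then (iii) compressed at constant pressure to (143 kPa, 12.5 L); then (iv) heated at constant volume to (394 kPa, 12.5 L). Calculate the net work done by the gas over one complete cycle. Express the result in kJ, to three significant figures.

Constant-volume legs do no work.
W(i) = (394)(42.9 − 12.5) = 11978 J; W(iii) = (143)(12.5 − 42.9) = -4347 J.
W_net = 11978 − 4347 = 7630 J (the clockwise enclosed area).

W_net ≈ 7.63 kJ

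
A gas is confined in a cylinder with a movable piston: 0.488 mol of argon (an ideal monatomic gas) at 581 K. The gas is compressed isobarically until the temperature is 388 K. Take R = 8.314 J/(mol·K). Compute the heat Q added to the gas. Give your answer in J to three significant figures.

Isobaric: W = nRΔT = (0.488)(8.314)(-193) = -783 J.
ΔU = nCᵥΔT with Cᵥ = 3R/2: ΔU = (0.488)(12.47)(-193) = -1175 J.
Q = ΔU + W = -1175 − 783 = -1958 J.

Q ≈ -1960 J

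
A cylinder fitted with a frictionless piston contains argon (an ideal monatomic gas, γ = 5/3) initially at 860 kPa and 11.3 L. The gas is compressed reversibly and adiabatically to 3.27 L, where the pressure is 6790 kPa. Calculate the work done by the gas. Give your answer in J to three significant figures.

W ≈ -18700 J

Adiabatic: W = (P₁V₁ − P₂V₂)/(γ − 1) with γ = 5/3.
P₁V₁ = 9718 J, P₂V₂ = 22203 J.
W = (9718 − 22203) / 0.6667 = -18728 J.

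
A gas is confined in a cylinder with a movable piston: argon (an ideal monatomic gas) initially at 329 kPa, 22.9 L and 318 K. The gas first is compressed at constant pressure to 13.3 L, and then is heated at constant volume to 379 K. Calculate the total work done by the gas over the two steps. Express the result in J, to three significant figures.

W_total ≈ -3160 J

Step 1 (isobaric): W = PΔV = (329 kPa)(13.3 − 22.9 L) = -3158 J.
Step 2 (isochoric): W = 0 (constant volume).
W_total = -3158 + 0 = -3158 J.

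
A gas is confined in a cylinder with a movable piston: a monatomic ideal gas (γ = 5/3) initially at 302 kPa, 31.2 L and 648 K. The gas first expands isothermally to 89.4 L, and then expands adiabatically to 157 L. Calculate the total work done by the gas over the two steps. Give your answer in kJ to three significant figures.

Step 1 (isothermal): W = P₁V₁ ln(V₂/V₁) = (9422) ln(89.4/31.2) = 9919 J.
After step 1: P = 105.4 kPa, V = 89.4 L, T = 648 K.
Step 2 (adiabatic): W = (P₁V₁ − P₂V₂)/(γ−1) = (9422 − 6473)/0.667 = 4424 J.
W_total = 9919 + 4424 = 14343 J.

W_total ≈ 14.3 kJ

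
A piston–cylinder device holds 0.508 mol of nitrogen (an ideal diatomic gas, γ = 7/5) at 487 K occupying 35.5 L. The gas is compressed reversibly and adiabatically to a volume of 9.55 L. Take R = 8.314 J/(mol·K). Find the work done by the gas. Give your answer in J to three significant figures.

Adiabatic: TV^(γ−1) = const with γ = 7/5.
T₂ = T₁ (V₁/V₂)^(γ−1) = 487 × (35.5/9.55)^0.4 = 487 × 1.691 = 823.4 K.
W_by = nCᵥ(T₁ − T₂) = (0.508)(20.79)(487 − 823.4) = -3552 J.

W ≈ -3550 J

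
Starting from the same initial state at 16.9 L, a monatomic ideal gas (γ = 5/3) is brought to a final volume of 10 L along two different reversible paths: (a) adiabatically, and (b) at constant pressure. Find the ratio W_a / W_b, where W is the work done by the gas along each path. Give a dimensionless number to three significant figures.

W_a / W_b ≈ 1.54

Path (a) adiabatic: W = P₁V₁(1 − (V₁/V₂)^(γ−1))/(γ−1) → W_a/(P₁V₁) = -0.6282.
Path (b) isobaric: W = P₁(V₂ − V₁) → W_b/(P₁V₁) = -0.4083.
W_a / W_b = -0.6282 / -0.4083 = 1.539.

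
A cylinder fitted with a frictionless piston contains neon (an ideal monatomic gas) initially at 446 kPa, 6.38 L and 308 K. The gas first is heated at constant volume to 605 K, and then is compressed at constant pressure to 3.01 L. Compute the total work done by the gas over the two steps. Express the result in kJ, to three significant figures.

Step 1 (isochoric): W = 0 (constant volume).
After step 1: P = 876.1 kPa (V unchanged).
Step 2 (isobaric): W = PΔV = (876.1 kPa)(3.01 − 6.38 L) = -2952 J.
W_total = 0 − 2952 = -2952 J.

W_total ≈ -2.95 kJ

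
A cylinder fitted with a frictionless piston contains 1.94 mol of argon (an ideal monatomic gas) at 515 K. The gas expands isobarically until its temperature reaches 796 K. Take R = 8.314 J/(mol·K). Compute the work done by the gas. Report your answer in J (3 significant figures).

Isobaric: W = P ΔV = nR ΔT.
W = (1.94)(8.314)(796 − 515) = 4532 J.

W ≈ 4530 J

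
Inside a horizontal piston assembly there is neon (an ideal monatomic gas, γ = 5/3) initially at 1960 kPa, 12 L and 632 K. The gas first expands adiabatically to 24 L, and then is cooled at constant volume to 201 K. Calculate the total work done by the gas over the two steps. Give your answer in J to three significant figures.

Step 1 (adiabatic): W = (P₁V₁ − P₂V₂)/(γ−1) = (23520 − 14817)/0.667 = 13055 J.
Step 2 (isochoric): W = 0 (constant volume).
W_total = 13055 + 0 = 13055 J.

W_total ≈ 13100 J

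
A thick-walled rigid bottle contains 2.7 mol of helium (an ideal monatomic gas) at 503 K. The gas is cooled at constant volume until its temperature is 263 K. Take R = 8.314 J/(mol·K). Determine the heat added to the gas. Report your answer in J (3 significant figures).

Constant volume ⇒ W = 0, so Q = ΔU = nCᵥΔT with Cᵥ = 3R/2 = 12.47 J/(mol·K).
ΔU = (2.7)(12.47)(263 − 503) = -8081 J.

Q ≈ -8080 J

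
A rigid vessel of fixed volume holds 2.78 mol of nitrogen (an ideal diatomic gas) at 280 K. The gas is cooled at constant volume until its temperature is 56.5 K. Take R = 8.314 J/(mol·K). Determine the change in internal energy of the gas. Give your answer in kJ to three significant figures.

ΔU ≈ -12.9 kJ

Constant volume ⇒ W = 0, so Q = ΔU = nCᵥΔT with Cᵥ = 5R/2 = 20.79 J/(mol·K).
ΔU = (2.78)(20.79)(56.5 − 280) = -12914 J.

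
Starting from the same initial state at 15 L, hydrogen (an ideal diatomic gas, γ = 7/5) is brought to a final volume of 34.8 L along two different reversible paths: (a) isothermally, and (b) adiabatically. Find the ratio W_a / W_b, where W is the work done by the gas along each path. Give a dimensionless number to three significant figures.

Path (a) isothermal: W = P₁V₁ ln(V₂/V₁) → W_a/(P₁V₁) = 0.8416.
Path (b) adiabatic: W = P₁V₁(1 − (V₁/V₂)^(γ−1))/(γ−1) → W_b/(P₁V₁) = 0.7146.
W_a / W_b = 0.8416 / 0.7146 = 1.178.

W_a / W_b ≈ 1.18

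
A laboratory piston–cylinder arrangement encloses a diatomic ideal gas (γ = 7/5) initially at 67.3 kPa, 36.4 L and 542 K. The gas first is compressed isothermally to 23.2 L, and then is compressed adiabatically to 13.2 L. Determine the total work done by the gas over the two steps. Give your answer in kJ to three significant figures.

W_total ≈ -2.65 kJ

Step 1 (isothermal): W = P₁V₁ ln(V₂/V₁) = (2450) ln(23.2/36.4) = -1103 J.
After step 1: P = 105.6 kPa, V = 23.2 L, T = 542 K.
Step 2 (adiabatic): W = (P₁V₁ − P₂V₂)/(γ−1) = (2450 − 3070)/0.4 = -1550 J.
W_total = -1103 − 1550 = -2653 J.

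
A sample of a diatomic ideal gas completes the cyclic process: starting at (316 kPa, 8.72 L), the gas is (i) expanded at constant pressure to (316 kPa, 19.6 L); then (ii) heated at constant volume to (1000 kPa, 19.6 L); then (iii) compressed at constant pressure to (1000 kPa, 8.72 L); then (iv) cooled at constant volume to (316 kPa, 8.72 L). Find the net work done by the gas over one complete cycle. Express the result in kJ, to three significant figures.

Constant-volume legs do no work.
W(i) = (316)(19.6 − 8.72) = 3438 J; W(iii) = (1000)(8.72 − 19.6) = -10880 J.
W_net = 3438 − 10880 = -7442 J (the counter-clockwise enclosed area).

W_net ≈ -7.44 kJ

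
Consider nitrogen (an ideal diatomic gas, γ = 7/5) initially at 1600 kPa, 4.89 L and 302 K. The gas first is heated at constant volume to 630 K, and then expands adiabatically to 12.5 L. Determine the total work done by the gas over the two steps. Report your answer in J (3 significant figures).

Step 1 (isochoric): W = 0 (constant volume).
After step 1: P = 3338 kPa (V unchanged).
Step 2 (adiabatic): W = (P₁V₁ − P₂V₂)/(γ−1) = (16322 − 11213)/0.4 = 12771 J.
W_total = 0 + 12771 = 12771 J.

W_total ≈ 12800 J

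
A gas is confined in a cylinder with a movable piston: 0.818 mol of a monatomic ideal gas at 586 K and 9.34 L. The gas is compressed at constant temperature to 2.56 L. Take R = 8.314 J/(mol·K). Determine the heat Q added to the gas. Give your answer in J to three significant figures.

Q ≈ -5160 J

Isothermal ⇒ ΔU = 0, so Q = W = nRT ln(V₂/V₁).
Q = (0.818)(8.314)(586) ln(2.56/9.34) = 3985 × -1.294 = -5158 J.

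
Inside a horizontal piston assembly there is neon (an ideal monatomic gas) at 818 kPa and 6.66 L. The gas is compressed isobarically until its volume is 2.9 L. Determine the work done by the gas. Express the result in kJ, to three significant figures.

W ≈ -3.08 kJ

Isobaric: W = P ΔV.
W = (818 kPa)(2.9 − 6.66 L) = (818)(-3.76) = -3076 J.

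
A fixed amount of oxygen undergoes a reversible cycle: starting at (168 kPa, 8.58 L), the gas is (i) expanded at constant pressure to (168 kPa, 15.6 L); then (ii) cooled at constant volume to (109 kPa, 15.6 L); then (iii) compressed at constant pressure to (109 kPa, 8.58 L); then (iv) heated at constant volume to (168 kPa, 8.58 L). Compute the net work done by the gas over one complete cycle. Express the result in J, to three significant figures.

W_net ≈ 414 J

Constant-volume legs do no work.
W(i) = (168)(15.6 − 8.58) = 1179 J; W(iii) = (109)(8.58 − 15.6) = -765.2 J.
W_net = 1179 − 765.2 = 414.2 J (the clockwise enclosed area).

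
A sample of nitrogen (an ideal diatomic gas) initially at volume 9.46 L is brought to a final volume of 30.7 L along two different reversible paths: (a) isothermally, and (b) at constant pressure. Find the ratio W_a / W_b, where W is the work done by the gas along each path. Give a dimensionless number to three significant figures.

W_a / W_b ≈ 0.524

Path (a) isothermal: W = P₁V₁ ln(V₂/V₁) → W_a/(P₁V₁) = 1.177.
Path (b) isobaric: W = P₁(V₂ − V₁) → W_b/(P₁V₁) = 2.245.
W_a / W_b = 1.177 / 2.245 = 0.5243.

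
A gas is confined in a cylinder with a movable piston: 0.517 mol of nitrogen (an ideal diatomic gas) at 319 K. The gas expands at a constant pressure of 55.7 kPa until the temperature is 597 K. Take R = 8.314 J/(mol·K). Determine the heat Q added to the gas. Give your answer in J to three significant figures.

Isobaric: W = nRΔT = (0.517)(8.314)(278) = 1195 J.
ΔU = nCᵥΔT with Cᵥ = 5R/2: ΔU = (0.517)(20.79)(278) = 2987 J.
Q = ΔU + W = 2987 + 1195 = 4182 J.

Q ≈ 4180 J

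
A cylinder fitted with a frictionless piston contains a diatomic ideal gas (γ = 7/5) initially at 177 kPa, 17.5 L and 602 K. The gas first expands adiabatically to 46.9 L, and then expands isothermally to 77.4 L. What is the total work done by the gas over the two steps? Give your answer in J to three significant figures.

W_total ≈ 3570 J

Step 1 (adiabatic): W = (P₁V₁ − P₂V₂)/(γ−1) = (3098 − 2088)/0.4 = 2523 J.
After step 1: P = 44.52 kPa, V = 46.9 L, T = 405.8 K.
Step 2 (isothermal): W = P₁V₁ ln(V₂/V₁) = (2088) ln(77.4/46.9) = 1046 J.
W_total = 2523 + 1046 = 3570 J.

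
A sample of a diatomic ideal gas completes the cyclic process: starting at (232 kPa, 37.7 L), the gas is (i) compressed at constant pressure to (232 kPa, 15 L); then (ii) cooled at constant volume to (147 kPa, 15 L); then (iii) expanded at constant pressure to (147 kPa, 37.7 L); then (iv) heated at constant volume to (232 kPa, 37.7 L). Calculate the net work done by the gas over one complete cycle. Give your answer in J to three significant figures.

W_net ≈ -1930 J

Constant-volume legs do no work.
W(i) = (232)(15 − 37.7) = -5266 J; W(iii) = (147)(37.7 − 15) = 3337 J.
W_net = -5266 + 3337 = -1930 J (the counter-clockwise enclosed area).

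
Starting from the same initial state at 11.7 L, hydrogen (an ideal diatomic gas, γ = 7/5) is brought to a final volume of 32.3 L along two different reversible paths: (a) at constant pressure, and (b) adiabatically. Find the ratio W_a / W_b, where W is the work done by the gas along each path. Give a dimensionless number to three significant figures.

Path (a) isobaric: W = P₁(V₂ − V₁) → W_a/(P₁V₁) = 1.761.
Path (b) adiabatic: W = P₁V₁(1 − (V₁/V₂)^(γ−1))/(γ−1) → W_b/(P₁V₁) = 0.8345.
W_a / W_b = 1.761 / 0.8345 = 2.11.

W_a / W_b ≈ 2.11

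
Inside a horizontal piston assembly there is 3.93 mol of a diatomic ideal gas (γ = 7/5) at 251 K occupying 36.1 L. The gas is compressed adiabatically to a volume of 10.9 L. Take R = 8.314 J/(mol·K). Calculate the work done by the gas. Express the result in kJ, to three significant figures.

W ≈ -12.6 kJ

Adiabatic: TV^(γ−1) = const with γ = 7/5.
T₂ = T₁ (V₁/V₂)^(γ−1) = 251 × (36.1/10.9)^0.4 = 251 × 1.614 = 405.2 K.
W_by = nCᵥ(T₁ − T₂) = (3.93)(20.79)(251 − 405.2) = -12599 J.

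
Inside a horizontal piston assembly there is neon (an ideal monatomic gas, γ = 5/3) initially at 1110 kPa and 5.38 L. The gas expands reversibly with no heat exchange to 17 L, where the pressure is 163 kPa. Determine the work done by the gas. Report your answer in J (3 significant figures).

W ≈ 4800 J

Adiabatic: W = (P₁V₁ − P₂V₂)/(γ − 1) with γ = 5/3.
P₁V₁ = 5972 J, P₂V₂ = 2771 J.
W = (5972 − 2771) / 0.6667 = 4801 J.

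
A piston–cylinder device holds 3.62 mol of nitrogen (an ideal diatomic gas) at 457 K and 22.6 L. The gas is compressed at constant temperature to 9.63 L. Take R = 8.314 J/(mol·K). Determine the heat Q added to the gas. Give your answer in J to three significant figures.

Q ≈ -11700 J

Isothermal ⇒ ΔU = 0, so Q = W = nRT ln(V₂/V₁).
Q = (3.62)(8.314)(457) ln(9.63/22.6) = 13754 × -0.8531 = -11733 J.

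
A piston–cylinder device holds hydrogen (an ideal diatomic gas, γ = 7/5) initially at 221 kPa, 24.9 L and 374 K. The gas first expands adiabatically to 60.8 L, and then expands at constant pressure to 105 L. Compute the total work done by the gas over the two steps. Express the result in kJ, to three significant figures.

Step 1 (adiabatic): W = (P₁V₁ − P₂V₂)/(γ−1) = (5503 − 3850)/0.4 = 4131 J.
After step 1: P = 63.33 kPa, V = 60.8 L, T = 261.7 K.
Step 2 (isobaric): W = PΔV = (63.33 kPa)(105 − 60.8 L) = 2799 J.
W_total = 4131 + 2799 = 6930 J.

W_total ≈ 6.93 kJ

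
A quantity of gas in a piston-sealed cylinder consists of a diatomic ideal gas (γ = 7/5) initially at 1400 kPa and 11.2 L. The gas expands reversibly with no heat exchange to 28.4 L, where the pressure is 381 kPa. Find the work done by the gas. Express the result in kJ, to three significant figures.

W ≈ 12.1 kJ

Adiabatic: W = (P₁V₁ − P₂V₂)/(γ − 1) with γ = 7/5.
P₁V₁ = 15680 J, P₂V₂ = 10820 J.
W = (15680 − 10820) / 0.4 = 12149 J.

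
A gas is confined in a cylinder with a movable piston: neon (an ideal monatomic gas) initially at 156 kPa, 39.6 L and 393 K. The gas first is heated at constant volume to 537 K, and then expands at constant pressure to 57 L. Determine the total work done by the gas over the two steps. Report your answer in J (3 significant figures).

Step 1 (isochoric): W = 0 (constant volume).
After step 1: P = 213.2 kPa (V unchanged).
Step 2 (isobaric): W = PΔV = (213.2 kPa)(57 − 39.6 L) = 3709 J.
W_total = 0 + 3709 = 3709 J.

W_total ≈ 3710 J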